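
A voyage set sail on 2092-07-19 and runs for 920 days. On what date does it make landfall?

Adding 920 days from July 19, 2092.
July has 31 days, so 31 − 19 = 12 days remain after July 19, 2092; 920 − 12 = 908 left.
August 2092 has 31 days: 908 − 31 = 877 left.
September 2092 has 30 days: 877 − 30 = 847 left.
October 2092 has 31 days: 847 − 31 = 816 left.
November 2092 has 30 days: 816 − 30 = 786 left.
December 2092 has 31 days: 786 − 31 = 755 left.
January 2093 has 31 days: 755 − 31 = 724 left.
February 2093 has 28 days (2093 is not a leap year): 724 − 28 = 696 left.
March 2093 has 31 days: 696 − 31 = 665 left.
April 2093 has 30 days: 665 − 30 = 635 left.
May 2093 has 31 days: 635 − 31 = 604 left.
June 2093 has 30 days: 604 − 30 = 574 left.
July 2093 has 31 days: 574 − 31 = 543 left.
August 2093 has 31 days: 543 − 31 = 512 left.
September 2093 has 30 days: 512 − 30 = 482 left.
October 2093 has 31 days: 482 − 31 = 451 left.
November 2093 has 30 days: 451 − 30 = 421 left.
December 2093 has 31 days: 421 − 31 = 390 left.
January 2094 has 31 days: 390 − 31 = 359 left.
February 2094 has 28 days (2094 is not a leap year): 359 − 28 = 331 left.
March 2094 has 31 days: 331 − 31 = 300 left.
April 2094 has 30 days: 300 − 30 = 270 left.
May 2094 has 31 days: 270 − 31 = 239 left.
June 2094 has 30 days: 239 − 30 = 209 left.
July 2094 has 31 days: 209 − 31 = 178 left.
August 2094 has 31 days: 178 − 31 = 147 left.
September 2094 has 30 days: 147 − 30 = 117 left.
October 2094 has 31 days: 117 − 31 = 86 left.
November 2094 has 30 days: 86 − 30 = 56 left.
December 2094 has 31 days: 56 − 31 = 25 left.
25 days into January 2095 → January 25, 2095.

January 25, 2095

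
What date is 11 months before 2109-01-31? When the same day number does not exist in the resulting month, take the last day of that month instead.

Subtracting 11 months from January 31, 2109.
month 1 − 11 = -10, which is month 2 of year 2108 → February 2108.
February 2108 has only 29 days (2108 is a leap year — relevant if February), and the start was day 31, so the date clamps to February 29, 2108.

February 29, 2108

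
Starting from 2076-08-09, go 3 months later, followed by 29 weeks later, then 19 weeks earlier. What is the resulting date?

Advancing 3 months from August 9, 2076:
month 8 + 3 = 11 → November 2076.
Day 9 is valid in November, giving November 9, 2076.
Adding 29 weeks (= 203 days) from November 9, 2076:
November has 30 days, so 30 − 9 = 21 days remain after November 9, 2076; 203 − 21 = 182 left.
December 2076 has 31 days: 182 − 31 = 151 left.
January 2077 has 31 days: 151 − 31 = 120 left.
February 2077 has 28 days (2077 is not a leap year): 120 − 28 = 92 left.
March 2077 has 31 days: 92 − 31 = 61 left.
April 2077 has 30 days: 61 − 30 = 31 left.
31 days into May 2077 → May 31, 2077.
Going back 19 weeks (= 133 days) from May 31, 2077:
Going back 31 days from May 31, 2077 reaches the end of the previous month; 133 − 31 = 102 left.
April 2077 has 30 days: 102 − 30 = 72 left.
March 2077 has 31 days: 72 − 31 = 41 left.
February 2077 has 28 days (2077 is not a leap year): 41 − 28 = 13 left.
January 2077 has 31 days; 31 − 13 = 18 → January 18, 2077.

January 18, 2077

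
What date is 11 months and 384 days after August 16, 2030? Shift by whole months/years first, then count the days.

August 3, 2032

Advancing 11 months and 384 days from August 16, 2030: first the month/year part, then the days.
month 8 + 11 = 19, which is month 7 of year 2031 → July 2031.
Day 16 is valid in July, giving July 16, 2031.
Now add 384 days from July 16, 2031.
July has 31 days, so 31 − 16 = 15 days remain after July 16, 2031; 384 − 15 = 369 left.
August 2031 has 31 days: 369 − 31 = 338 left.
September 2031 has 30 days: 338 − 30 = 308 left.
October 2031 has 31 days: 308 − 31 = 277 left.
November 2031 has 30 days: 277 − 30 = 247 left.
December 2031 has 31 days: 247 − 31 = 216 left.
January 2032 has 31 days: 216 − 31 = 185 left.
February 2032 has 29 days (2032 is a leap year): 185 − 29 = 156 left.
March 2032 has 31 days: 156 − 31 = 125 left.
April 2032 has 30 days: 125 − 30 = 95 left.
May 2032 has 31 days: 95 − 31 = 64 left.
June 2032 has 30 days: 64 − 30 = 34 left.
July 2032 has 31 days: 34 − 31 = 3 left.
3 days into August 2032 → August 3, 2032.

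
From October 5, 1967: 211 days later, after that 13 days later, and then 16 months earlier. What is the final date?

January 16, 1967

Advancing 211 days from October 5, 1967:
October has 31 days, so 31 − 5 = 26 days remain after October 5, 1967; 211 − 26 = 185 left.
November 1967 has 30 days: 185 − 30 = 155 left.
December 1967 has 31 days: 155 − 31 = 124 left.
January 1968 has 31 days: 124 − 31 = 93 left.
February 1968 has 29 days (1968 is a leap year): 93 − 29 = 64 left.
March 1968 has 31 days: 64 − 31 = 33 left.
April 1968 has 30 days: 33 − 30 = 3 left.
3 days into May 1968 → May 3, 1968.
Advancing 13 days from May 3, 1968:
May has 31 days; 3 + 13 = 16, still in May.
Subtracting 16 months from May 16, 1968:
month 5 − 16 = -11, which is month 1 of year 1967 → January 1967.
Day 16 is valid in January, giving January 16, 1967.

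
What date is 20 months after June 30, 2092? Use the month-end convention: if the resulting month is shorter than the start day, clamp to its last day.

Advancing 20 months from June 30, 2092.
month 6 + 20 = 26, which is month 2 of year 2094 → February 2094.
February 2094 has only 28 days (2094 is not a leap year — relevant if February), and the start was day 30, so the date clamps to February 28, 2094.

February 28, 2094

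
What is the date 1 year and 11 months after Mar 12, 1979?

February 12, 1981

Advancing 1 year and 11 months from March 12, 1979.
+1 year → 1980; month 3 + 11 = 14, which is month 2 of year 1981 → February 1981.
Day 12 is valid in February, giving February 12, 1981.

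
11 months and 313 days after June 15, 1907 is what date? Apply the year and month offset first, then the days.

March 24, 1909

Advancing 11 months and 313 days from June 15, 1907: first the month/year part, then the days.
month 6 + 11 = 17, which is month 5 of year 1908 → May 1908.
Day 15 is valid in May, giving May 15, 1908.
Now add 313 days from May 15, 1908.
May has 31 days, so 31 − 15 = 16 days remain after May 15, 1908; 313 − 16 = 297 left.
June 1908 has 30 days: 297 − 30 = 267 left.
July 1908 has 31 days: 267 − 31 = 236 left.
August 1908 has 31 days: 236 − 31 = 205 left.
September 1908 has 30 days: 205 − 30 = 175 left.
October 1908 has 31 days: 175 − 31 = 144 left.
November 1908 has 30 days: 144 − 30 = 114 left.
December 1908 has 31 days: 114 − 31 = 83 left.
January 1909 has 31 days: 83 − 31 = 52 left.
February 1909 has 28 days (1909 is not a leap year): 52 − 28 = 24 left.
24 days into March 1909 → March 24, 1909.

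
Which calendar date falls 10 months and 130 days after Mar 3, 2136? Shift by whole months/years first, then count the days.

May 13, 2137

Adding 10 months and 130 days from March 3, 2136: first the month/year part, then the days.
month 3 + 10 = 13, which is month 1 of year 2137 → January 2137.
Day 3 is valid in January, giving January 3, 2137.
Now add 130 days from January 3, 2137.
January has 31 days, so 31 − 3 = 28 days remain after January 3, 2137; 130 − 28 = 102 left.
February 2137 has 28 days (2137 is not a leap year): 102 − 28 = 74 left.
March 2137 has 31 days: 74 − 31 = 43 left.
April 2137 has 30 days: 43 − 30 = 13 left.
13 days into May 2137 → May 13, 2137.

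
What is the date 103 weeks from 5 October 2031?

Counting forward 103 weeks = 721 days from October 5, 2031.
October has 31 days, so 31 − 5 = 26 days remain after October 5, 2031; 721 − 26 = 695 left.
November 2031 has 30 days: 695 − 30 = 665 left.
December 2031 has 31 days: 665 − 31 = 634 left.
January 2032 has 31 days: 634 − 31 = 603 left.
February 2032 has 29 days (2032 is a leap year): 603 − 29 = 574 left.
March 2032 has 31 days: 574 − 31 = 543 left.
April 2032 has 30 days: 543 − 30 = 513 left.
May 2032 has 31 days: 513 − 31 = 482 left.
June 2032 has 30 days: 482 − 30 = 452 left.
July 2032 has 31 days: 452 − 31 = 421 left.
August 2032 has 31 days: 421 − 31 = 390 left.
September 2032 has 30 days: 390 − 30 = 360 left.
October 2032 has 31 days: 360 − 31 = 329 left.
November 2032 has 30 days: 329 − 30 = 299 left.
December 2032 has 31 days: 299 − 31 = 268 left.
January 2033 has 31 days: 268 − 31 = 237 left.
February 2033 has 28 days (2033 is not a leap year): 237 − 28 = 209 left.
March 2033 has 31 days: 209 − 31 = 178 left.
April 2033 has 30 days: 178 − 30 = 148 left.
May 2033 has 31 days: 148 − 31 = 117 left.
June 2033 has 30 days: 117 − 30 = 87 left.
July 2033 has 31 days: 87 − 31 = 56 left.
August 2033 has 31 days: 56 − 31 = 25 left.
25 days into September 2033 → September 25, 2033.

September 25, 2033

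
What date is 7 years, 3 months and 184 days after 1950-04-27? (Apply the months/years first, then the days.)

Advancing 7 years, 3 months and 184 days from April 27, 1950: first the month/year part, then the days.
+7 years → 1957; month 4 + 3 = 7 → July 1957.
Day 27 is valid in July, giving July 27, 1957.
Now add 184 days from July 27, 1957.
July has 31 days, so 31 − 27 = 4 days remain after July 27, 1957; 184 − 4 = 180 left.
August 1957 has 31 days: 180 − 31 = 149 left.
September 1957 has 30 days: 149 − 30 = 119 left.
October 1957 has 31 days: 119 − 31 = 88 left.
November 1957 has 30 days: 88 − 30 = 58 left.
December 1957 has 31 days: 58 − 31 = 27 left.
27 days into January 1958 → January 27, 1958.

January 27, 1958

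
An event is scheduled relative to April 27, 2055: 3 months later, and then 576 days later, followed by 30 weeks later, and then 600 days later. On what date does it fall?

Adding 3 months from April 27, 2055:
month 4 + 3 = 7 → July 2055.
Day 27 is valid in July, giving July 27, 2055.
Counting forward 576 days from July 27, 2055:
July has 31 days, so 31 − 27 = 4 days remain after July 27, 2055; 576 − 4 = 572 left.
August 2055 has 31 days: 572 − 31 = 541 left.
September 2055 has 30 days: 541 − 30 = 511 left.
October 2055 has 31 days: 511 − 31 = 480 left.
November 2055 has 30 days: 480 − 30 = 450 left.
December 2055 has 31 days: 450 − 31 = 419 left.
January 2056 has 31 days: 419 − 31 = 388 left.
February 2056 has 29 days (2056 is a leap year): 388 − 29 = 359 left.
March 2056 has 31 days: 359 − 31 = 328 left.
April 2056 has 30 days: 328 − 30 = 298 left.
May 2056 has 31 days: 298 − 31 = 267 left.
June 2056 has 30 days: 267 − 30 = 237 left.
July 2056 has 31 days: 237 − 31 = 206 left.
August 2056 has 31 days: 206 − 31 = 175 left.
September 2056 has 30 days: 175 − 30 = 145 left.
October 2056 has 31 days: 145 − 31 = 114 left.
November 2056 has 30 days: 114 − 30 = 84 left.
December 2056 has 31 days: 84 − 31 = 53 left.
January 2057 has 31 days: 53 − 31 = 22 left.
22 days into February 2057 → February 22, 2057.
Adding 30 weeks (= 210 days) from February 22, 2057:
February has 28 days, so 28 − 22 = 6 days remain after February 22, 2057; 210 − 6 = 204 left.
March 2057 has 31 days: 204 − 31 = 173 left.
April 2057 has 30 days: 173 − 30 = 143 left.
May 2057 has 31 days: 143 − 31 = 112 left.
June 2057 has 30 days: 112 − 30 = 82 left.
July 2057 has 31 days: 82 − 31 = 51 left.
August 2057 has 31 days: 51 − 31 = 20 left.
20 days into September 2057 → September 20, 2057.
Advancing 600 days from September 20, 2057:
September has 30 days, so 30 − 20 = 10 days remain after September 20, 2057; 600 − 10 = 590 left.
October 2057 has 31 days: 590 − 31 = 559 left.
November 2057 has 30 days: 559 − 30 = 529 left.
December 2057 has 31 days: 529 − 31 = 498 left.
January 2058 has 31 days: 498 − 31 = 467 left.
February 2058 has 28 days (2058 is not a leap year): 467 − 28 = 439 left.
March 2058 has 31 days: 439 − 31 = 408 left.
April 2058 has 30 days: 408 − 30 = 378 left.
May 2058 has 31 days: 378 − 31 = 347 left.
June 2058 has 30 days: 347 − 30 = 317 left.
July 2058 has 31 days: 317 − 31 = 286 left.
August 2058 has 31 days: 286 − 31 = 255 left.
September 2058 has 30 days: 255 − 30 = 225 left.
October 2058 has 31 days: 225 − 31 = 194 left.
November 2058 has 30 days: 194 − 30 = 164 left.
December 2058 has 31 days: 164 − 31 = 133 left.
January 2059 has 31 days: 133 − 31 = 102 left.
February 2059 has 28 days (2059 is not a leap year): 102 − 28 = 74 left.
March 2059 has 31 days: 74 − 31 = 43 left.
April 2059 has 30 days: 43 − 30 = 13 left.
13 days into May 2059 → May 13, 2059.

May 13, 2059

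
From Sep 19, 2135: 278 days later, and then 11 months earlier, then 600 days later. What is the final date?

March 14, 2137

Adding 278 days from September 19, 2135:
September has 30 days, so 30 − 19 = 11 days remain after September 19, 2135; 278 − 11 = 267 left.
October 2135 has 31 days: 267 − 31 = 236 left.
November 2135 has 30 days: 236 − 30 = 206 left.
December 2135 has 31 days: 206 − 31 = 175 left.
January 2136 has 31 days: 175 − 31 = 144 left.
February 2136 has 29 days (2136 is a leap year): 144 − 29 = 115 left.
March 2136 has 31 days: 115 − 31 = 84 left.
April 2136 has 30 days: 84 − 30 = 54 left.
May 2136 has 31 days: 54 − 31 = 23 left.
23 days into June 2136 → June 23, 2136.
Subtracting 11 months from June 23, 2136:
month 6 − 11 = -5, which is month 7 of year 2135 → July 2135.
Day 23 is valid in July, giving July 23, 2135.
Advancing 600 days from July 23, 2135:
July has 31 days, so 31 − 23 = 8 days remain after July 23, 2135; 600 − 8 = 592 left.
August 2135 has 31 days: 592 − 31 = 561 left.
September 2135 has 30 days: 561 − 30 = 531 left.
October 2135 has 31 days: 531 − 31 = 500 left.
November 2135 has 30 days: 500 − 30 = 470 left.
December 2135 has 31 days: 470 − 31 = 439 left.
January 2136 has 31 days: 439 − 31 = 408 left.
February 2136 has 29 days (2136 is a leap year): 408 − 29 = 379 left.
March 2136 has 31 days: 379 − 31 = 348 left.
April 2136 has 30 days: 348 − 30 = 318 left.
May 2136 has 31 days: 318 − 31 = 287 left.
June 2136 has 30 days: 287 − 30 = 257 left.
July 2136 has 31 days: 257 − 31 = 226 left.
August 2136 has 31 days: 226 − 31 = 195 left.
September 2136 has 30 days: 195 − 30 = 165 left.
October 2136 has 31 days: 165 − 31 = 134 left.
November 2136 has 30 days: 134 − 30 = 104 left.
December 2136 has 31 days: 104 − 31 = 73 left.
January 2137 has 31 days: 73 − 31 = 42 left.
February 2137 has 28 days (2137 is not a leap year): 42 − 28 = 14 left.
14 days into March 2137 → March 14, 2137.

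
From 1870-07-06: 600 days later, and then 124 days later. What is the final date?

June 29, 1872

Adding 600 days from July 6, 1870:
July has 31 days, so 31 − 6 = 25 days remain after July 6, 1870; 600 − 25 = 575 left.
August 1870 has 31 days: 575 − 31 = 544 left.
September 1870 has 30 days: 544 − 30 = 514 left.
October 1870 has 31 days: 514 − 31 = 483 left.
November 1870 has 30 days: 483 − 30 = 453 left.
December 1870 has 31 days: 453 − 31 = 422 left.
January 1871 has 31 days: 422 − 31 = 391 left.
February 1871 has 28 days (1871 is not a leap year): 391 − 28 = 363 left.
March 1871 has 31 days: 363 − 31 = 332 left.
April 1871 has 30 days: 332 − 30 = 302 left.
May 1871 has 31 days: 302 − 31 = 271 left.
June 1871 has 30 days: 271 − 30 = 241 left.
July 1871 has 31 days: 241 − 31 = 210 left.
August 1871 has 31 days: 210 − 31 = 179 left.
September 1871 has 30 days: 179 − 30 = 149 left.
October 1871 has 31 days: 149 − 31 = 118 left.
November 1871 has 30 days: 118 − 30 = 88 left.
December 1871 has 31 days: 88 − 31 = 57 left.
January 1872 has 31 days: 57 − 31 = 26 left.
26 days into February 1872 → February 26, 1872.
Counting forward 124 days from February 26, 1872:
February has 29 days, so 29 − 26 = 3 days remain after February 26, 1872; 124 − 3 = 121 left.
March 1872 has 31 days: 121 − 31 = 90 left.
April 1872 has 30 days: 90 − 30 = 60 left.
May 1872 has 31 days: 60 − 31 = 29 left.
29 days into June 1872 → June 29, 1872.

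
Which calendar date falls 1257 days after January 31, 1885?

Adding 1257 days from January 31, 1885.
January has 31 days, so 31 − 31 = 0 days remain after January 31, 1885; 1257 − 0 = 1257 left.
February 1885 has 28 days (1885 is not a leap year): 1257 − 28 = 1229 left.
March 1885 has 31 days: 1229 − 31 = 1198 left.
April 1885 has 30 days: 1198 − 30 = 1168 left.
May 1885 has 31 days: 1168 − 31 = 1137 left.
June 1885 has 30 days: 1137 − 30 = 1107 left.
July 1885 has 31 days: 1107 − 31 = 1076 left.
August 1885 has 31 days: 1076 − 31 = 1045 left.
September 1885 has 30 days: 1045 − 30 = 1015 left.
October 1885 has 31 days: 1015 − 31 = 984 left.
November 1885 has 30 days: 984 − 30 = 954 left.
December 1885 has 31 days: 954 − 31 = 923 left.
January 1886 has 31 days: 923 − 31 = 892 left.
February 1886 has 28 days (1886 is not a leap year): 892 − 28 = 864 left.
March 1886 has 31 days: 864 − 31 = 833 left.
April 1886 has 30 days: 833 − 30 = 803 left.
May 1886 has 31 days: 803 − 31 = 772 left.
June 1886 has 30 days: 772 − 30 = 742 left.
July 1886 has 31 days: 742 − 31 = 711 left.
August 1886 has 31 days: 711 − 31 = 680 left.
September 1886 has 30 days: 680 − 30 = 650 left.
October 1886 has 31 days: 650 − 31 = 619 left.
November 1886 has 30 days: 619 − 30 = 589 left.
December 1886 has 31 days: 589 − 31 = 558 left.
January 1887 has 31 days: 558 − 31 = 527 left.
February 1887 has 28 days (1887 is not a leap year): 527 − 28 = 499 left.
March 1887 has 31 days: 499 − 31 = 468 left.
April 1887 has 30 days: 468 − 30 = 438 left.
May 1887 has 31 days: 438 − 31 = 407 left.
June 1887 has 30 days: 407 − 30 = 377 left.
July 1887 has 31 days: 377 − 31 = 346 left.
August 1887 has 31 days: 346 − 31 = 315 left.
September 1887 has 30 days: 315 − 30 = 285 left.
October 1887 has 31 days: 285 − 31 = 254 left.
November 1887 has 30 days: 254 − 30 = 224 left.
December 1887 has 31 days: 224 − 31 = 193 left.
January 1888 has 31 days: 193 − 31 = 162 left.
February 1888 has 29 days (1888 is a leap year): 162 − 29 = 133 left.
March 1888 has 31 days: 133 − 31 = 102 left.
April 1888 has 30 days: 102 − 30 = 72 left.
May 1888 has 31 days: 72 − 31 = 41 left.
June 1888 has 30 days: 41 − 30 = 11 left.
11 days into July 1888 → July 11, 1888.

July 11, 1888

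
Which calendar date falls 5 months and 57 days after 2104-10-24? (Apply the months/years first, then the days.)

Advancing 5 months and 57 days from October 24, 2104: first the month/year part, then the days.
month 10 + 5 = 15, which is month 3 of year 2105 → March 2105.
Day 24 is valid in March, giving March 24, 2105.
Now add 57 days from March 24, 2105.
March has 31 days, so 31 − 24 = 7 days remain after March 24, 2105; 57 − 7 = 50 left.
April 2105 has 30 days: 50 − 30 = 20 left.
20 days into May 2105 → May 20, 2105.

May 20, 2105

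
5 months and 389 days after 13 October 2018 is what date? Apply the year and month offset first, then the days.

April 5, 2020

Advancing 5 months and 389 days from October 13, 2018: first the month/year part, then the days.
month 10 + 5 = 15, which is month 3 of year 2019 → March 2019.
Day 13 is valid in March, giving March 13, 2019.
Now add 389 days from March 13, 2019.
March has 31 days, so 31 − 13 = 18 days remain after March 13, 2019; 389 − 18 = 371 left.
April 2019 has 30 days: 371 − 30 = 341 left.
May 2019 has 31 days: 341 − 31 = 310 left.
June 2019 has 30 days: 310 − 30 = 280 left.
July 2019 has 31 days: 280 − 31 = 249 left.
August 2019 has 31 days: 249 − 31 = 218 left.
September 2019 has 30 days: 218 − 30 = 188 left.
October 2019 has 31 days: 188 − 31 = 157 left.
November 2019 has 30 days: 157 − 30 = 127 left.
December 2019 has 31 days: 127 − 31 = 96 left.
January 2020 has 31 days: 96 − 31 = 65 left.
February 2020 has 29 days (2020 is a leap year): 65 − 29 = 36 left.
March 2020 has 31 days: 36 − 31 = 5 left.
5 days into April 2020 → April 5, 2020.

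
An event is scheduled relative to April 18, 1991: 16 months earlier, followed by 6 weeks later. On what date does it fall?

January 29, 1990

Subtracting 16 months from April 18, 1991:
month 4 − 16 = -12, which is month 12 of year 1989 → December 1989.
Day 18 is valid in December, giving December 18, 1989.
Counting forward 6 weeks (= 42 days) from December 18, 1989:
December has 31 days, so 31 − 18 = 13 days remain after December 18, 1989; 42 − 13 = 29 left.
29 days into January 1990 → January 29, 1990.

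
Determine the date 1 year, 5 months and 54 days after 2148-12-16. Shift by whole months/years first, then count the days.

July 9, 2150

Advancing 1 year, 5 months and 54 days from December 16, 2148: first the month/year part, then the days.
+1 year → 2149; month 12 + 5 = 17, which is month 5 of year 2150 → May 2150.
Day 16 is valid in May, giving May 16, 2150.
Now add 54 days from May 16, 2150.
May has 31 days, so 31 − 16 = 15 days remain after May 16, 2150; 54 − 15 = 39 left.
June 2150 has 30 days: 39 − 30 = 9 left.
9 days into July 2150 → July 9, 2150.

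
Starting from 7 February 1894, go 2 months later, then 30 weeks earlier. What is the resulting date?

September 9, 1893

Adding 2 months from February 7, 1894:
month 2 + 2 = 4 → April 1894.
Day 7 is valid in April, giving April 7, 1894.
Subtracting 30 weeks (= 210 days) from April 7, 1894:
Going back 7 days from April 7, 1894 reaches the end of the previous month; 210 − 7 = 203 left.
March 1894 has 31 days: 203 − 31 = 172 left.
February 1894 has 28 days (1894 is not a leap year): 172 − 28 = 144 left.
January 1894 has 31 days: 144 − 31 = 113 left.
December 1893 has 31 days: 113 − 31 = 82 left.
November 1893 has 30 days: 82 − 30 = 52 left.
October 1893 has 31 days: 52 − 31 = 21 left.
September 1893 has 30 days; 30 − 21 = 9 → September 9, 1893.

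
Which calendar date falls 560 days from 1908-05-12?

Counting forward 560 days from May 12, 1908.
May has 31 days, so 31 − 12 = 19 days remain after May 12, 1908; 560 − 19 = 541 left.
June 1908 has 30 days: 541 − 30 = 511 left.
July 1908 has 31 days: 511 − 31 = 480 left.
August 1908 has 31 days: 480 − 31 = 449 left.
September 1908 has 30 days: 449 − 30 = 419 left.
October 1908 has 31 days: 419 − 31 = 388 left.
November 1908 has 30 days: 388 − 30 = 358 left.
December 1908 has 31 days: 358 − 31 = 327 left.
January 1909 has 31 days: 327 − 31 = 296 left.
February 1909 has 28 days (1909 is not a leap year): 296 − 28 = 268 left.
March 1909 has 31 days: 268 − 31 = 237 left.
April 1909 has 30 days: 237 − 30 = 207 left.
May 1909 has 31 days: 207 − 31 = 176 left.
June 1909 has 30 days: 176 − 30 = 146 left.
July 1909 has 31 days: 146 − 31 = 115 left.
August 1909 has 31 days: 115 − 31 = 84 left.
September 1909 has 30 days: 84 − 30 = 54 left.
October 1909 has 31 days: 54 − 31 = 23 left.
23 days into November 1909 → November 23, 1909.

November 23, 1909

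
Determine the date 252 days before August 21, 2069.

Counting back 252 days from August 21, 2069.
Going back 21 days from August 21, 2069 reaches the end of the previous month; 252 − 21 = 231 left.
July 2069 has 31 days: 231 − 31 = 200 left.
June 2069 has 30 days: 200 − 30 = 170 left.
May 2069 has 31 days: 170 − 31 = 139 left.
April 2069 has 30 days: 139 − 30 = 109 left.
March 2069 has 31 days: 109 − 31 = 78 left.
February 2069 has 28 days (2069 is not a leap year): 78 − 28 = 50 left.
January 2069 has 31 days: 50 − 31 = 19 left.
December 2068 has 31 days; 31 − 19 = 12 → December 12, 2068.

December 12, 2068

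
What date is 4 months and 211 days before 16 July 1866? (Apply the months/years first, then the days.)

August 17, 1865

Counting back 4 months and 211 days from July 16, 1866: first the month/year part, then the days.
month 7 − 4 = 3 → March 1866.
Day 16 is valid in March, giving March 16, 1866.
Now subtract 211 days from March 16, 1866.
Going back 16 days from March 16, 1866 reaches the end of the previous month; 211 − 16 = 195 left.
February 1866 has 28 days (1866 is not a leap year): 195 − 28 = 167 left.
January 1866 has 31 days: 167 − 31 = 136 left.
December 1865 has 31 days: 136 − 31 = 105 left.
November 1865 has 30 days: 105 − 30 = 75 left.
October 1865 has 31 days: 75 − 31 = 44 left.
September 1865 has 30 days: 44 − 30 = 14 left.
August 1865 has 31 days; 31 − 14 = 17 → August 17, 1865.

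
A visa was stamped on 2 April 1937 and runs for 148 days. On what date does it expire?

Advancing 148 days from April 2, 1937.
April has 30 days, so 30 − 2 = 28 days remain after April 2, 1937; 148 − 28 = 120 left.
May 1937 has 31 days: 120 − 31 = 89 left.
June 1937 has 30 days: 89 − 30 = 59 left.
July 1937 has 31 days: 59 − 31 = 28 left.
28 days into August 1937 → August 28, 1937.

August 28, 1937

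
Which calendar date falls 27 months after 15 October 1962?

Advancing 27 months from October 15, 1962.
month 10 + 27 = 37, which is month 1 of year 1965 → January 1965.
Day 15 is valid in January, giving January 15, 1965.

January 15, 1965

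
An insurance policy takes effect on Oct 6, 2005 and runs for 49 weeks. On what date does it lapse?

Counting forward 49 weeks = 343 days from October 6, 2005.
October has 31 days, so 31 − 6 = 25 days remain after October 6, 2005; 343 − 25 = 318 left.
November 2005 has 30 days: 318 − 30 = 288 left.
December 2005 has 31 days: 288 − 31 = 257 left.
January 2006 has 31 days: 257 − 31 = 226 left.
February 2006 has 28 days (2006 is not a leap year): 226 − 28 = 198 left.
March 2006 has 31 days: 198 − 31 = 167 left.
April 2006 has 30 days: 167 − 30 = 137 left.
May 2006 has 31 days: 137 − 31 = 106 left.
June 2006 has 30 days: 106 − 30 = 76 left.
July 2006 has 31 days: 76 − 31 = 45 left.
August 2006 has 31 days: 45 − 31 = 14 left.
14 days into September 2006 → September 14, 2006.

September 14, 2006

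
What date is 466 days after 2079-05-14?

Adding 466 days from May 14, 2079.
May has 31 days, so 31 − 14 = 17 days remain after May 14, 2079; 466 − 17 = 449 left.
June 2079 has 30 days: 449 − 30 = 419 left.
July 2079 has 31 days: 419 − 31 = 388 left.
August 2079 has 31 days: 388 − 31 = 357 left.
September 2079 has 30 days: 357 − 30 = 327 left.
October 2079 has 31 days: 327 − 31 = 296 left.
November 2079 has 30 days: 296 − 30 = 266 left.
December 2079 has 31 days: 266 − 31 = 235 left.
January 2080 has 31 days: 235 − 31 = 204 left.
February 2080 has 29 days (2080 is a leap year): 204 − 29 = 175 left.
March 2080 has 31 days: 175 − 31 = 144 left.
April 2080 has 30 days: 144 − 30 = 114 left.
May 2080 has 31 days: 114 − 31 = 83 left.
June 2080 has 30 days: 83 − 30 = 53 left.
July 2080 has 31 days: 53 − 31 = 22 left.
22 days into August 2080 → August 22, 2080.

August 22, 2080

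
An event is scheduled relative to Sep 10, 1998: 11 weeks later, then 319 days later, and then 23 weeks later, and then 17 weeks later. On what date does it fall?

July 17, 2000

Counting forward 11 weeks (= 77 days) from September 10, 1998:
September has 30 days, so 30 − 10 = 20 days remain after September 10, 1998; 77 − 20 = 57 left.
October 1998 has 31 days: 57 − 31 = 26 left.
26 days into November 1998 → November 26, 1998.
Advancing 319 days from November 26, 1998:
November has 30 days, so 30 − 26 = 4 days remain after November 26, 1998; 319 − 4 = 315 left.
December 1998 has 31 days: 315 − 31 = 284 left.
January 1999 has 31 days: 284 − 31 = 253 left.
February 1999 has 28 days (1999 is not a leap year): 253 − 28 = 225 left.
March 1999 has 31 days: 225 − 31 = 194 left.
April 1999 has 30 days: 194 − 30 = 164 left.
May 1999 has 31 days: 164 − 31 = 133 left.
June 1999 has 30 days: 133 − 30 = 103 left.
July 1999 has 31 days: 103 − 31 = 72 left.
August 1999 has 31 days: 72 − 31 = 41 left.
September 1999 has 30 days: 41 − 30 = 11 left.
11 days into October 1999 → October 11, 1999.
Counting forward 23 weeks (= 161 days) from October 11, 1999:
October has 31 days, so 31 − 11 = 20 days remain after October 11, 1999; 161 − 20 = 141 left.
November 1999 has 30 days: 141 − 30 = 111 left.
December 1999 has 31 days: 111 − 31 = 80 left.
January 2000 has 31 days: 80 − 31 = 49 left.
February 2000 has 29 days (2000 is a leap year (divisible by 400)): 49 − 29 = 20 left.
20 days into March 2000 → March 20, 2000.
Counting forward 17 weeks (= 119 days) from March 20, 2000:
March has 31 days, so 31 − 20 = 11 days remain after March 20, 2000; 119 − 11 = 108 left.
April 2000 has 30 days: 108 − 30 = 78 left.
May 2000 has 31 days: 78 − 31 = 47 left.
June 2000 has 30 days: 47 − 30 = 17 left.
17 days into July 2000 → July 17, 2000.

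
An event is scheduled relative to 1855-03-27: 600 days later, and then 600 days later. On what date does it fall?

July 9, 1858

Advancing 600 days from March 27, 1855:
March has 31 days, so 31 − 27 = 4 days remain after March 27, 1855; 600 − 4 = 596 left.
April 1855 has 30 days: 596 − 30 = 566 left.
May 1855 has 31 days: 566 − 31 = 535 left.
June 1855 has 30 days: 535 − 30 = 505 left.
July 1855 has 31 days: 505 − 31 = 474 left.
August 1855 has 31 days: 474 − 31 = 443 left.
September 1855 has 30 days: 443 − 30 = 413 left.
October 1855 has 31 days: 413 − 31 = 382 left.
November 1855 has 30 days: 382 − 30 = 352 left.
December 1855 has 31 days: 352 − 31 = 321 left.
January 1856 has 31 days: 321 − 31 = 290 left.
February 1856 has 29 days (1856 is a leap year): 290 − 29 = 261 left.
March 1856 has 31 days: 261 − 31 = 230 left.
April 1856 has 30 days: 230 − 30 = 200 left.
May 1856 has 31 days: 200 − 31 = 169 left.
June 1856 has 30 days: 169 − 30 = 139 left.
July 1856 has 31 days: 139 − 31 = 108 left.
August 1856 has 31 days: 108 − 31 = 77 left.
September 1856 has 30 days: 77 − 30 = 47 left.
October 1856 has 31 days: 47 − 31 = 16 left.
16 days into November 1856 → November 16, 1856.
Counting forward 600 days from November 16, 1856:
November has 30 days, so 30 − 16 = 14 days remain after November 16, 1856; 600 − 14 = 586 left.
December 1856 has 31 days: 586 − 31 = 555 left.
January 1857 has 31 days: 555 − 31 = 524 left.
February 1857 has 28 days (1857 is not a leap year): 524 − 28 = 496 left.
March 1857 has 31 days: 496 − 31 = 465 left.
April 1857 has 30 days: 465 − 30 = 435 left.
May 1857 has 31 days: 435 − 31 = 404 left.
June 1857 has 30 days: 404 − 30 = 374 left.
July 1857 has 31 days: 374 − 31 = 343 left.
August 1857 has 31 days: 343 − 31 = 312 left.
September 1857 has 30 days: 312 − 30 = 282 left.
October 1857 has 31 days: 282 − 31 = 251 left.
November 1857 has 30 days: 251 − 30 = 221 left.
December 1857 has 31 days: 221 − 31 = 190 left.
January 1858 has 31 days: 190 − 31 = 159 left.
February 1858 has 28 days (1858 is not a leap year): 159 − 28 = 131 left.
March 1858 has 31 days: 131 − 31 = 100 left.
April 1858 has 30 days: 100 − 30 = 70 left.
May 1858 has 31 days: 70 − 31 = 39 left.
June 1858 has 30 days: 39 − 30 = 9 left.
9 days into July 1858 → July 9, 1858.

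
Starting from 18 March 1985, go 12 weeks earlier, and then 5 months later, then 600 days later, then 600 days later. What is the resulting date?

Going back 12 weeks (= 84 days) from March 18, 1985:
Going back 18 days from March 18, 1985 reaches the end of the previous month; 84 − 18 = 66 left.
February 1985 has 28 days (1985 is not a leap year): 66 − 28 = 38 left.
January 1985 has 31 days: 38 − 31 = 7 left.
December 1984 has 31 days; 31 − 7 = 24 → December 24, 1984.
Counting forward 5 months from December 24, 1984:
month 12 + 5 = 17, which is month 5 of year 1985 → May 1985.
Day 24 is valid in May, giving May 24, 1985.
Advancing 600 days from May 24, 1985:
May has 31 days, so 31 − 24 = 7 days remain after May 24, 1985; 600 − 7 = 593 left.
June 1985 has 30 days: 593 − 30 = 563 left.
July 1985 has 31 days: 563 − 31 = 532 left.
August 1985 has 31 days: 532 − 31 = 501 left.
September 1985 has 30 days: 501 − 30 = 471 left.
October 1985 has 31 days: 471 − 31 = 440 left.
November 1985 has 30 days: 440 − 30 = 410 left.
December 1985 has 31 days: 410 − 31 = 379 left.
January 1986 has 31 days: 379 − 31 = 348 left.
February 1986 has 28 days (1986 is not a leap year): 348 − 28 = 320 left.
March 1986 has 31 days: 320 − 31 = 289 left.
April 1986 has 30 days: 289 − 30 = 259 left.
May 1986 has 31 days: 259 − 31 = 228 left.
June 1986 has 30 days: 228 − 30 = 198 left.
July 1986 has 31 days: 198 − 31 = 167 left.
August 1986 has 31 days: 167 − 31 = 136 left.
September 1986 has 30 days: 136 − 30 = 106 left.
October 1986 has 31 days: 106 − 31 = 75 left.
November 1986 has 30 days: 75 − 30 = 45 left.
December 1986 has 31 days: 45 − 31 = 14 left.
14 days into January 1987 → January 14, 1987.
Adding 600 days from January 14, 1987:
January has 31 days, so 31 − 14 = 17 days remain after January 14, 1987; 600 − 17 = 583 left.
February 1987 has 28 days (1987 is not a leap year): 583 − 28 = 555 left.
March 1987 has 31 days: 555 − 31 = 524 left.
April 1987 has 30 days: 524 − 30 = 494 left.
May 1987 has 31 days: 494 − 31 = 463 left.
June 1987 has 30 days: 463 − 30 = 433 left.
July 1987 has 31 days: 433 − 31 = 402 left.
August 1987 has 31 days: 402 − 31 = 371 left.
September 1987 has 30 days: 371 − 30 = 341 left.
October 1987 has 31 days: 341 − 31 = 310 left.
November 1987 has 30 days: 310 − 30 = 280 left.
December 1987 has 31 days: 280 − 31 = 249 left.
January 1988 has 31 days: 249 − 31 = 218 left.
February 1988 has 29 days (1988 is a leap year): 218 − 29 = 189 left.
March 1988 has 31 days: 189 − 31 = 158 left.
April 1988 has 30 days: 158 − 30 = 128 left.
May 1988 has 31 days: 128 − 31 = 97 left.
June 1988 has 30 days: 97 − 30 = 67 left.
July 1988 has 31 days: 67 − 31 = 36 left.
August 1988 has 31 days: 36 − 31 = 5 left.
5 days into September 1988 → September 5, 1988.

September 5, 1988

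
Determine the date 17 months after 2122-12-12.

May 12, 2124

Advancing 17 months from December 12, 2122.
month 12 + 17 = 29, which is month 5 of year 2124 → May 2124.
Day 12 is valid in May, giving May 12, 2124.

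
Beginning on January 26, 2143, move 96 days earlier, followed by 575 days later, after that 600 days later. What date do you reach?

Going back 96 days from January 26, 2143:
Going back 26 days from January 26, 2143 reaches the end of the previous month; 96 − 26 = 70 left.
December 2142 has 31 days: 70 − 31 = 39 left.
November 2142 has 30 days: 39 − 30 = 9 left.
October 2142 has 31 days; 31 − 9 = 22 → October 22, 2142.
Advancing 575 days from October 22, 2142:
October has 31 days, so 31 − 22 = 9 days remain after October 22, 2142; 575 − 9 = 566 left.
November 2142 has 30 days: 566 − 30 = 536 left.
December 2142 has 31 days: 536 − 31 = 505 left.
January 2143 has 31 days: 505 − 31 = 474 left.
February 2143 has 28 days (2143 is not a leap year): 474 − 28 = 446 left.
March 2143 has 31 days: 446 − 31 = 415 left.
April 2143 has 30 days: 415 − 30 = 385 left.
May 2143 has 31 days: 385 − 31 = 354 left.
June 2143 has 30 days: 354 − 30 = 324 left.
July 2143 has 31 days: 324 − 31 = 293 left.
August 2143 has 31 days: 293 − 31 = 262 left.
September 2143 has 30 days: 262 − 30 = 232 left.
October 2143 has 31 days: 232 − 31 = 201 left.
November 2143 has 30 days: 201 − 30 = 171 left.
December 2143 has 31 days: 171 − 31 = 140 left.
January 2144 has 31 days: 140 − 31 = 109 left.
February 2144 has 29 days (2144 is a leap year): 109 − 29 = 80 left.
March 2144 has 31 days: 80 − 31 = 49 left.
April 2144 has 30 days: 49 − 30 = 19 left.
19 days into May 2144 → May 19, 2144.
Adding 600 days from May 19, 2144:
May has 31 days, so 31 − 19 = 12 days remain after May 19, 2144; 600 − 12 = 588 left.
June 2144 has 30 days: 588 − 30 = 558 left.
July 2144 has 31 days: 558 − 31 = 527 left.
August 2144 has 31 days: 527 − 31 = 496 left.
September 2144 has 30 days: 496 − 30 = 466 left.
October 2144 has 31 days: 466 − 31 = 435 left.
November 2144 has 30 days: 435 − 30 = 405 left.
December 2144 has 31 days: 405 − 31 = 374 left.
January 2145 has 31 days: 374 − 31 = 343 left.
February 2145 has 28 days (2145 is not a leap year): 343 − 28 = 315 left.
March 2145 has 31 days: 315 − 31 = 284 left.
April 2145 has 30 days: 284 − 30 = 254 left.
May 2145 has 31 days: 254 − 31 = 223 left.
June 2145 has 30 days: 223 − 30 = 193 left.
July 2145 has 31 days: 193 − 31 = 162 left.
August 2145 has 31 days: 162 − 31 = 131 left.
September 2145 has 30 days: 131 − 30 = 101 left.
October 2145 has 31 days: 101 − 31 = 70 left.
November 2145 has 30 days: 70 − 30 = 40 left.
December 2145 has 31 days: 40 − 31 = 9 left.
9 days into January 2146 → January 9, 2146.

January 9, 2146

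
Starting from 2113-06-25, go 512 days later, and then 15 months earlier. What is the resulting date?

Adding 512 days from June 25, 2113:
June has 30 days, so 30 − 25 = 5 days remain after June 25, 2113; 512 − 5 = 507 left.
July 2113 has 31 days: 507 − 31 = 476 left.
August 2113 has 31 days: 476 − 31 = 445 left.
September 2113 has 30 days: 445 − 30 = 415 left.
October 2113 has 31 days: 415 − 31 = 384 left.
November 2113 has 30 days: 384 − 30 = 354 left.
December 2113 has 31 days: 354 − 31 = 323 left.
January 2114 has 31 days: 323 − 31 = 292 left.
February 2114 has 28 days (2114 is not a leap year): 292 − 28 = 264 left.
March 2114 has 31 days: 264 − 31 = 233 left.
April 2114 has 30 days: 233 − 30 = 203 left.
May 2114 has 31 days: 203 − 31 = 172 left.
June 2114 has 30 days: 172 − 30 = 142 left.
July 2114 has 31 days: 142 − 31 = 111 left.
August 2114 has 31 days: 111 − 31 = 80 left.
September 2114 has 30 days: 80 − 30 = 50 left.
October 2114 has 31 days: 50 − 31 = 19 left.
19 days into November 2114 → November 19, 2114.
Counting back 15 months from November 19, 2114:
month 11 − 15 = -4, which is month 8 of year 2113 → August 2113.
Day 19 is valid in August, giving August 19, 2113.

August 19, 2113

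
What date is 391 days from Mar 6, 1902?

April 1, 1903

Counting forward 391 days from March 6, 1902.
March has 31 days, so 31 − 6 = 25 days remain after March 6, 1902; 391 − 25 = 366 left.
April 1902 has 30 days: 366 − 30 = 336 left.
May 1902 has 31 days: 336 − 31 = 305 left.
June 1902 has 30 days: 305 − 30 = 275 left.
July 1902 has 31 days: 275 − 31 = 244 left.
August 1902 has 31 days: 244 − 31 = 213 left.
September 1902 has 30 days: 213 − 30 = 183 left.
October 1902 has 31 days: 183 − 31 = 152 left.
November 1902 has 30 days: 152 − 30 = 122 left.
December 1902 has 31 days: 122 − 31 = 91 left.
January 1903 has 31 days: 91 − 31 = 60 left.
February 1903 has 28 days (1903 is not a leap year): 60 − 28 = 32 left.
March 1903 has 31 days: 32 − 31 = 1 left.
1 day into April 1903 → April 1, 1903.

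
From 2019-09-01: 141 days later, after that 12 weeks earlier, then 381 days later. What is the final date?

November 12, 2020

Adding 141 days from September 1, 2019:
September has 30 days, so 30 − 1 = 29 days remain after September 1, 2019; 141 − 29 = 112 left.
October 2019 has 31 days: 112 − 31 = 81 left.
November 2019 has 30 days: 81 − 30 = 51 left.
December 2019 has 31 days: 51 − 31 = 20 left.
20 days into January 2020 → January 20, 2020.
Counting back 12 weeks (= 84 days) from January 20, 2020:
Going back 20 days from January 20, 2020 reaches the end of the previous month; 84 − 20 = 64 left.
December 2019 has 31 days: 64 − 31 = 33 left.
November 2019 has 30 days: 33 − 30 = 3 left.
October 2019 has 31 days; 31 − 3 = 28 → October 28, 2019.
Counting forward 381 days from October 28, 2019:
October has 31 days, so 31 − 28 = 3 days remain after October 28, 2019; 381 − 3 = 378 left.
November 2019 has 30 days: 378 − 30 = 348 left.
December 2019 has 31 days: 348 − 31 = 317 left.
January 2020 has 31 days: 317 − 31 = 286 left.
February 2020 has 29 days (2020 is a leap year): 286 − 29 = 257 left.
March 2020 has 31 days: 257 − 31 = 226 left.
April 2020 has 30 days: 226 − 30 = 196 left.
May 2020 has 31 days: 196 − 31 = 165 left.
June 2020 has 30 days: 165 − 30 = 135 left.
July 2020 has 31 days: 135 − 31 = 104 left.
August 2020 has 31 days: 104 − 31 = 73 left.
September 2020 has 30 days: 73 − 30 = 43 left.
October 2020 has 31 days: 43 − 31 = 12 left.
12 days into November 2020 → November 12, 2020.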